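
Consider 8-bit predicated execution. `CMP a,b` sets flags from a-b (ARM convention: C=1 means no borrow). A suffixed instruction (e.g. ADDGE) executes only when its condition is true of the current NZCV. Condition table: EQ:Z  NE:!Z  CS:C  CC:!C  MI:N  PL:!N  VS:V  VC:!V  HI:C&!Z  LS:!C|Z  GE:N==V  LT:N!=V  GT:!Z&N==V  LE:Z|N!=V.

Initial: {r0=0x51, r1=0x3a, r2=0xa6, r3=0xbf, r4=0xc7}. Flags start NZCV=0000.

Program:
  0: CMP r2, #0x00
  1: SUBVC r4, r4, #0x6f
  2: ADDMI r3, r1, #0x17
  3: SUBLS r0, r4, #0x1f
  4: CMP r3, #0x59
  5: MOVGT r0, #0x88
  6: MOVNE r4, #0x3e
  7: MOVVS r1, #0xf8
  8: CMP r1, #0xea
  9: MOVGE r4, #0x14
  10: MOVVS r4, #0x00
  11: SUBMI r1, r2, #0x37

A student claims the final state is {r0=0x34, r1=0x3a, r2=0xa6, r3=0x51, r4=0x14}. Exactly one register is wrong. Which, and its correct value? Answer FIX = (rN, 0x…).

0: ✓ CMP  NZCV=1010
1: ✓ SUBVC  r4←0x58
2: ✓ ADDMI  r3←0x51
3: · SUBLS
4: ✓ CMP  NZCV=1000
5: · MOVGT
6: ✓ MOVNE  r4←0x3e
7: · MOVVS
8: ✓ CMP  NZCV=0000
9: ✓ MOVGE  r4←0x14
10: · MOVVS
11: · SUBMI

FIX = (r0, 0x51)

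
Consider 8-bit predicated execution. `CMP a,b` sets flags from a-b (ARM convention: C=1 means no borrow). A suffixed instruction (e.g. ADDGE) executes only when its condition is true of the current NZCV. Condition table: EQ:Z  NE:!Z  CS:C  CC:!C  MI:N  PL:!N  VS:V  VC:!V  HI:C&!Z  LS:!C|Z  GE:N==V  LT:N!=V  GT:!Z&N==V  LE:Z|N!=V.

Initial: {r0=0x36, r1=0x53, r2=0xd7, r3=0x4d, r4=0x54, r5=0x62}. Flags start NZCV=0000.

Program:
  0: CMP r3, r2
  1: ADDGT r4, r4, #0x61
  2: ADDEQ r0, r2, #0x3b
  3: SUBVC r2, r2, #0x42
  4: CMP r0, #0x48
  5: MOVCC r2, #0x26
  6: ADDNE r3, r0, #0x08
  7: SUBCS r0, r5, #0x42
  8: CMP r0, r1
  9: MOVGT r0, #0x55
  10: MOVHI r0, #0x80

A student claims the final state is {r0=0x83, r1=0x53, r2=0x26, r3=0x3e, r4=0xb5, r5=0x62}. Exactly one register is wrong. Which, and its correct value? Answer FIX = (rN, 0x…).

FIX = (r0, 0x36)

0: ✓ CMP  NZCV=0000
1: ✓ ADDGT  r4←0xb5
2: · ADDEQ
3: ✓ SUBVC  r2←0x95
4: ✓ CMP  NZCV=1000
5: ✓ MOVCC  r2←0x26
6: ✓ ADDNE  r3←0x3e
7: · SUBCS
8: ✓ CMP  NZCV=1000
9: · MOVGT
10: · MOVHI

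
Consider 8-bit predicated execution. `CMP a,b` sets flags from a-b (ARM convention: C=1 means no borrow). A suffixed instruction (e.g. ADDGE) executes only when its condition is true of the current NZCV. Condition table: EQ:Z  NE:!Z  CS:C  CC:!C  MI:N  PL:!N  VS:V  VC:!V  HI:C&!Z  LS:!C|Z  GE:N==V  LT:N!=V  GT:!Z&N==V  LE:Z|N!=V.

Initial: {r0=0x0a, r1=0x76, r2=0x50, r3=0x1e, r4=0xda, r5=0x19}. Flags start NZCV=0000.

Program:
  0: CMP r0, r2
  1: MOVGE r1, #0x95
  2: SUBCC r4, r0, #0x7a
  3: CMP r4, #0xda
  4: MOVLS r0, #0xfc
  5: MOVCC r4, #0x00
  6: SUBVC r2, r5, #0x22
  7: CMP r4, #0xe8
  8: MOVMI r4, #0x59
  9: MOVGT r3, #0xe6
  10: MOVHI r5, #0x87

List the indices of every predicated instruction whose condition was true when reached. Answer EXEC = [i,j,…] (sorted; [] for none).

EXEC = [2,4,5,6,9]

[0] flags=1000 → (cmp)
[1] flags=1000 GE?F → skip
[2] flags=1000 CC?T → r4=0x90
[3] flags=1000 → (cmp)
[4] flags=1000 LS?T → r0=0xfc
[5] flags=1000 CC?T → r4=0x00
[6] flags=1000 VC?T → r2=0xf7
[7] flags=0000 → (cmp)
[8] flags=0000 MI?F → skip
[9] flags=0000 GT?T → r3=0xe6
[10] flags=0000 HI?F → skip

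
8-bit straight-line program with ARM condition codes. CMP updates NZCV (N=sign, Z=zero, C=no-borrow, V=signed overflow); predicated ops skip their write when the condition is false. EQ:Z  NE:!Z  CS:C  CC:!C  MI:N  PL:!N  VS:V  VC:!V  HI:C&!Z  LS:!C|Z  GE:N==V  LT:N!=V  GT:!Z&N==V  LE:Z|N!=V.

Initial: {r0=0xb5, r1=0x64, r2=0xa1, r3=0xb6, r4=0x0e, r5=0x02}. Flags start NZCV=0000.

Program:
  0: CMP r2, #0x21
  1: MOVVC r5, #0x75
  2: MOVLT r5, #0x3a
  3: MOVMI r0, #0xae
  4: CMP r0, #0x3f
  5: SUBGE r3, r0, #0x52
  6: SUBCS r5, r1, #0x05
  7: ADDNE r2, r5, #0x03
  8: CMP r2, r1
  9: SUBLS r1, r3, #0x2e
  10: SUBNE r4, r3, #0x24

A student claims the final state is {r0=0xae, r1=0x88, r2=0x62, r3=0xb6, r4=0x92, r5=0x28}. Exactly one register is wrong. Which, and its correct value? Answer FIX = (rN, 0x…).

FIX = (r5, 0x5f)

[0] flags=1010 → (cmp)
[1] flags=1010 VC?T → r5=0x75
[2] flags=1010 LT?T → r5=0x3a
[3] flags=1010 MI?T → r0=0xae
[4] flags=0011 → (cmp)
[5] flags=0011 GE?F → skip
[6] flags=0011 CS?T → r5=0x5f
[7] flags=0011 NE?T → r2=0x62
[8] flags=1000 → (cmp)
[9] flags=1000 LS?T → r1=0x88
[10] flags=1000 NE?T → r4=0x92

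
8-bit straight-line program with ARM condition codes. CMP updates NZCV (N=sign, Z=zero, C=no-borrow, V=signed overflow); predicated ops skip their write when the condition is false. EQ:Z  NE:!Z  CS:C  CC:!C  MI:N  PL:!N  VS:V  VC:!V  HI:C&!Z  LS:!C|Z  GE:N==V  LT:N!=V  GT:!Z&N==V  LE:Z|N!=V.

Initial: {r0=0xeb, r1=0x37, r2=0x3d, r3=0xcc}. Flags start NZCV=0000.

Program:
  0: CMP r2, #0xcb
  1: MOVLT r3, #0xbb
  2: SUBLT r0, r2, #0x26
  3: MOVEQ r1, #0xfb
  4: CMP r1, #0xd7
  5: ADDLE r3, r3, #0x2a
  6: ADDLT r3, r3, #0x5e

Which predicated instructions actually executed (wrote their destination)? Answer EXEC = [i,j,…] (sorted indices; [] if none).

EXEC = []

[0] flags=0000 → (cmp)
[1] flags=0000 LT?F → skip
[2] flags=0000 LT?F → skip
[3] flags=0000 EQ?F → skip
[4] flags=0000 → (cmp)
[5] flags=0000 LE?F → skip
[6] flags=0000 LT?F → skip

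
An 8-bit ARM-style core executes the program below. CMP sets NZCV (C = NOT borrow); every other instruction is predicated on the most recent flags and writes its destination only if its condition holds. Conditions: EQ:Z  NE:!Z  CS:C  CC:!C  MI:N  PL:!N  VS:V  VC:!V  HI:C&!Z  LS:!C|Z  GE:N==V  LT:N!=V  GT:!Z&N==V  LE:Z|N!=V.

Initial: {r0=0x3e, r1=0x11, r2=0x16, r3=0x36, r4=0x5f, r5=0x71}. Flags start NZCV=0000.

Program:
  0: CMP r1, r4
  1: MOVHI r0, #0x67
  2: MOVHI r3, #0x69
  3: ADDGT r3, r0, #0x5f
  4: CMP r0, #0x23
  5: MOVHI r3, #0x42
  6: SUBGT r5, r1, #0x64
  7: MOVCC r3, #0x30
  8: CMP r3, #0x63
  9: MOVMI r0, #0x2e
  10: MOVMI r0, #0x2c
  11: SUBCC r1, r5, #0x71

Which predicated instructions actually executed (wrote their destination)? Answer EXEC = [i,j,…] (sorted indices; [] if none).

0: ✓ CMP  NZCV=1000
1: · MOVHI
2: · MOVHI
3: · ADDGT
4: ✓ CMP  NZCV=0010
5: ✓ MOVHI  r3←0x42
6: ✓ SUBGT  r5←0xad
7: · MOVCC
8: ✓ CMP  NZCV=1000
9: ✓ MOVMI  r0←0x2e
10: ✓ MOVMI  r0←0x2c
11: ✓ SUBCC  r1←0x3c

EXEC = [5,6,9,10,11]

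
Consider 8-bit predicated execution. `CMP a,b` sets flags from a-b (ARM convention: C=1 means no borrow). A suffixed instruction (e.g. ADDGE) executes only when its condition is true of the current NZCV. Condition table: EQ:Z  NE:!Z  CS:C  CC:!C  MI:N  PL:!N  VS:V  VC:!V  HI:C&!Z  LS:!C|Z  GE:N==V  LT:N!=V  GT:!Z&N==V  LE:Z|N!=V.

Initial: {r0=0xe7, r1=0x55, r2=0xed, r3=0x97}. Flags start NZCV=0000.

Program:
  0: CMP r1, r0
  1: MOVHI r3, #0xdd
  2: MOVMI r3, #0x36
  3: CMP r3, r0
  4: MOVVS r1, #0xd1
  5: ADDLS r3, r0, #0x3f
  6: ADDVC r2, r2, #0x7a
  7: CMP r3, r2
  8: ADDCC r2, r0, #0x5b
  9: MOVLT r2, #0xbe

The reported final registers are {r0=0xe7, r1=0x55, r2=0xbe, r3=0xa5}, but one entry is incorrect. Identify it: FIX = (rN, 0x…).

0: ✓ CMP  NZCV=0000
1: · MOVHI
2: · MOVMI
3: ✓ CMP  NZCV=1000
4: · MOVVS
5: ✓ ADDLS  r3←0x26
6: ✓ ADDVC  r2←0x67
7: ✓ CMP  NZCV=1000
8: ✓ ADDCC  r2←0x42
9: ✓ MOVLT  r2←0xbe

FIX = (r3, 0x26)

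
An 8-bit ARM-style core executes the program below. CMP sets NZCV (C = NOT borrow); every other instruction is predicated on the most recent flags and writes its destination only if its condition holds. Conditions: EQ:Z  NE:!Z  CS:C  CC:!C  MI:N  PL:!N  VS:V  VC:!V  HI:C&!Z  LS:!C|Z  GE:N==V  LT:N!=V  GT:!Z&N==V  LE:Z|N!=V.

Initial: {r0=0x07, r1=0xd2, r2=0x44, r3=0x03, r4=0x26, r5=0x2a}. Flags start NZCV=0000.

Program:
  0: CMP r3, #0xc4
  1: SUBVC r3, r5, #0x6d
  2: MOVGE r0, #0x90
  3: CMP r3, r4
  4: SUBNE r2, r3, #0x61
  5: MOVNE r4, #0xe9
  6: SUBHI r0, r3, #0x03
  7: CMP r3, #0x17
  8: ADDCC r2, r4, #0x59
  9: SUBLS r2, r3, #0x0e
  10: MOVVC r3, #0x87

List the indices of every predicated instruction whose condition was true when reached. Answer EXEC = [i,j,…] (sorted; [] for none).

EXEC = [1,2,4,5,6,10]

[0] flags=0000 → (cmp)
[1] flags=0000 VC?T → r3=0xbd
[2] flags=0000 GE?T → r0=0x90
[3] flags=1010 → (cmp)
[4] flags=1010 NE?T → r2=0x5c
[5] flags=1010 NE?T → r4=0xe9
[6] flags=1010 HI?T → r0=0xba
[7] flags=1010 → (cmp)
[8] flags=1010 CC?F → skip
[9] flags=1010 LS?F → skip
[10] flags=1010 VC?T → r3=0x87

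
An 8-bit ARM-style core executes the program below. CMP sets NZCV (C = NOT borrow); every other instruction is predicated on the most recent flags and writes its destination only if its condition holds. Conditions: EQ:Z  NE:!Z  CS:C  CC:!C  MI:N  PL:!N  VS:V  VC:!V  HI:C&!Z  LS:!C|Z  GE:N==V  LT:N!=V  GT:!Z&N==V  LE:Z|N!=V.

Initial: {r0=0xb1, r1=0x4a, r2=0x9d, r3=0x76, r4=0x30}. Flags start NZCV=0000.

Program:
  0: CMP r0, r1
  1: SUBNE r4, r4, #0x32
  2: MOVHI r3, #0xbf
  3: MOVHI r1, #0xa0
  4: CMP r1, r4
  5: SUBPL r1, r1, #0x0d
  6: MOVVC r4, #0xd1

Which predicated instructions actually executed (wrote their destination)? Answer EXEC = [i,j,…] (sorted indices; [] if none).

EXEC = [1,2,3,6]

[0] flags=0011 → (cmp)
[1] flags=0011 NE?T → r4=0xfe
[2] flags=0011 HI?T → r3=0xbf
[3] flags=0011 HI?T → r1=0xa0
[4] flags=1000 → (cmp)
[5] flags=1000 PL?F → skip
[6] flags=1000 VC?T → r4=0xd1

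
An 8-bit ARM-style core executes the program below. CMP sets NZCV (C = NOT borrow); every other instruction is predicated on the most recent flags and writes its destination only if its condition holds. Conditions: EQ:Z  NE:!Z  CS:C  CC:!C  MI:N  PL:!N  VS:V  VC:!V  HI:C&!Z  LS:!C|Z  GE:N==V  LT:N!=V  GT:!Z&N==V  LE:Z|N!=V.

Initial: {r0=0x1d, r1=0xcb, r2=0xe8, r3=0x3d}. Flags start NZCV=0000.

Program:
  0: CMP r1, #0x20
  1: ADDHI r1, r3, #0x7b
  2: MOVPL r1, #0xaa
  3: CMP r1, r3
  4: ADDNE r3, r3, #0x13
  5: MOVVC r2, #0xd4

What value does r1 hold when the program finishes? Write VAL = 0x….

0: ✓ CMP  NZCV=1010
1: ✓ ADDHI  r1←0xb8
2: · MOVPL
3: ✓ CMP  NZCV=0011
4: ✓ ADDNE  r3←0x50
5: · MOVVC

VAL = 0xb8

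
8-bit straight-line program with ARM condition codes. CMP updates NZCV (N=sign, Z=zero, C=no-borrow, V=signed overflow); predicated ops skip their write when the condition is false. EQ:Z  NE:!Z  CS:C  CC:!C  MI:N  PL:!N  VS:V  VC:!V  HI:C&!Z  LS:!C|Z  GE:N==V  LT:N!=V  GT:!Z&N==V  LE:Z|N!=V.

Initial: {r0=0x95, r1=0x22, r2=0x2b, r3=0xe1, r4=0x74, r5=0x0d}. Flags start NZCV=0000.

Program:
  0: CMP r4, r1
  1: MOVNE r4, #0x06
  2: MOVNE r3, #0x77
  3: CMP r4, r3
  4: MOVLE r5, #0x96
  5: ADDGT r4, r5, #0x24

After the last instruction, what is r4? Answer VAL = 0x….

VAL = 0x06

0: ✓ CMP  NZCV=0010
1: ✓ MOVNE  r4←0x06
2: ✓ MOVNE  r3←0x77
3: ✓ CMP  NZCV=1000
4: ✓ MOVLE  r5←0x96
5: · ADDGT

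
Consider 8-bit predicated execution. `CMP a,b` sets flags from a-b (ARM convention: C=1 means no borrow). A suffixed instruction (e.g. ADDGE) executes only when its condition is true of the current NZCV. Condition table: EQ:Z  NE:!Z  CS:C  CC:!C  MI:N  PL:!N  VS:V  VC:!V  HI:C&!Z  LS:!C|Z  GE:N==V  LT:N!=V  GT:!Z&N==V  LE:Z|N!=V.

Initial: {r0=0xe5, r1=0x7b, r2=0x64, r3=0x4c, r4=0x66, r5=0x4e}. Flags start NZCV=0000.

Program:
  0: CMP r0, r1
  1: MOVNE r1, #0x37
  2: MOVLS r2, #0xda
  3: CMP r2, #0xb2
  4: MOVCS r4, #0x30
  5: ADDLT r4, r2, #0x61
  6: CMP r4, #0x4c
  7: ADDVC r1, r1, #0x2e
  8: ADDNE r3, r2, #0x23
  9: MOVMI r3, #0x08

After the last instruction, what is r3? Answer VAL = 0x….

0: ✓ CMP  NZCV=0011
1: ✓ MOVNE  r1←0x37
2: · MOVLS
3: ✓ CMP  NZCV=1001
4: · MOVCS
5: · ADDLT
6: ✓ CMP  NZCV=0010
7: ✓ ADDVC  r1←0x65
8: ✓ ADDNE  r3←0x87
9: · MOVMI

VAL = 0x87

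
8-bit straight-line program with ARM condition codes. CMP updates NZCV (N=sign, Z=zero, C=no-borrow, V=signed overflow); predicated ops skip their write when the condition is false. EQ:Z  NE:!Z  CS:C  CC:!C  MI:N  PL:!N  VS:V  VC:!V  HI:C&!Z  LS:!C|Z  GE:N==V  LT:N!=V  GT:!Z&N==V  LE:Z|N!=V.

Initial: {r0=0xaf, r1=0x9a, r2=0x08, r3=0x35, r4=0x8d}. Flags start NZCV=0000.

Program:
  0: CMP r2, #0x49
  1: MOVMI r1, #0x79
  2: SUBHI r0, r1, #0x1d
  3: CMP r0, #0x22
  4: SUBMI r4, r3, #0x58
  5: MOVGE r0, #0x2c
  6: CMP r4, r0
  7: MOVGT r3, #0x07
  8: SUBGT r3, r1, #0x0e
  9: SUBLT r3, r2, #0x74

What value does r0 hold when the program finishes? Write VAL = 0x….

VAL = 0xaf

[0] flags=1000 → (cmp)
[1] flags=1000 MI?T → r1=0x79
[2] flags=1000 HI?F → skip
[3] flags=1010 → (cmp)
[4] flags=1010 MI?T → r4=0xdd
[5] flags=1010 GE?F → skip
[6] flags=0010 → (cmp)
[7] flags=0010 GT?T → r3=0x07
[8] flags=0010 GT?T → r3=0x6b
[9] flags=0010 LT?F → skip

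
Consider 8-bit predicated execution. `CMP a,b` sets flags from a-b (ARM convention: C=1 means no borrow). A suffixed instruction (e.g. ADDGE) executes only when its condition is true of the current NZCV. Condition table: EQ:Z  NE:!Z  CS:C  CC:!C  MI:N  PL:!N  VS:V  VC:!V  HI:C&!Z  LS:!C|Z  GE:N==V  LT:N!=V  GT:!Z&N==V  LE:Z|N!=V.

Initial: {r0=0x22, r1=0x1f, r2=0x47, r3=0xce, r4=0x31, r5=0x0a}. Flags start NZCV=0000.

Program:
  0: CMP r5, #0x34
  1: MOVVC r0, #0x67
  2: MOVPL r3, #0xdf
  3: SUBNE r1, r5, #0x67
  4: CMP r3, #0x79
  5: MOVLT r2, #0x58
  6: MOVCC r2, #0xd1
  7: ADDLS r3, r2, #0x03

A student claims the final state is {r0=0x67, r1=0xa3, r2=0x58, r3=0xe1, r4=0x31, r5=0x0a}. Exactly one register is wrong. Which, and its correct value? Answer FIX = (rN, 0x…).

[0] flags=1000 → (cmp)
[1] flags=1000 VC?T → r0=0x67
[2] flags=1000 PL?F → skip
[3] flags=1000 NE?T → r1=0xa3
[4] flags=0011 → (cmp)
[5] flags=0011 LT?T → r2=0x58
[6] flags=0011 CC?F → skip
[7] flags=0011 LS?F → skip

FIX = (r3, 0xce)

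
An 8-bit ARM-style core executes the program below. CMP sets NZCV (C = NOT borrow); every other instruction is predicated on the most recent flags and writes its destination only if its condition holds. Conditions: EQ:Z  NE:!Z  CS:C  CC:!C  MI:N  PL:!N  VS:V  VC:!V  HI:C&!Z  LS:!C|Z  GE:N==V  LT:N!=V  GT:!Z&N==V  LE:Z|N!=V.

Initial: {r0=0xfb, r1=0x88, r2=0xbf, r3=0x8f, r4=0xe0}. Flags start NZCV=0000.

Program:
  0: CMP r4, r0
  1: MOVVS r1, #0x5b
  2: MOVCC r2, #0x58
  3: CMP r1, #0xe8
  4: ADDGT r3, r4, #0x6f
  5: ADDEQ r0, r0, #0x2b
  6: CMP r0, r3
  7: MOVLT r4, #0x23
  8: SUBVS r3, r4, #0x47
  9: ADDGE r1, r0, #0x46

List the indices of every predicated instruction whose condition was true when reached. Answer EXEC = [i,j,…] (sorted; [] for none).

EXEC = [2,9]

0: ✓ CMP  NZCV=1000
1: · MOVVS
2: ✓ MOVCC  r2←0x58
3: ✓ CMP  NZCV=1000
4: · ADDGT
5: · ADDEQ
6: ✓ CMP  NZCV=0010
7: · MOVLT
8: · SUBVS
9: ✓ ADDGE  r1←0x41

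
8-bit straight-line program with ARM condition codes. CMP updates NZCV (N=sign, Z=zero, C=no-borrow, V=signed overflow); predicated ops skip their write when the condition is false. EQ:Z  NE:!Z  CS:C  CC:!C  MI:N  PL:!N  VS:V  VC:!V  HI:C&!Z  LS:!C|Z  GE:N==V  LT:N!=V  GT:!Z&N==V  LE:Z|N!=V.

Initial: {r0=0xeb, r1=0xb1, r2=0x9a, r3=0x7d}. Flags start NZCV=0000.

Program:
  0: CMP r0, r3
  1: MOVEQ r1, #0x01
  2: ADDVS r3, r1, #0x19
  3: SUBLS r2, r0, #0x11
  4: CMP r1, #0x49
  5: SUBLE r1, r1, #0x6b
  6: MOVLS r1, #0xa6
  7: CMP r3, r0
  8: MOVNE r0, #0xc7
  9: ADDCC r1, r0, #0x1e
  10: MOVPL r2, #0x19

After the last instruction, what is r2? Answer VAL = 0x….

0: ✓ CMP  NZCV=0011
1: · MOVEQ
2: ✓ ADDVS  r3←0xca
3: · SUBLS
4: ✓ CMP  NZCV=0011
5: ✓ SUBLE  r1←0x46
6: · MOVLS
7: ✓ CMP  NZCV=1000
8: ✓ MOVNE  r0←0xc7
9: ✓ ADDCC  r1←0xe5
10: · MOVPL

VAL = 0x9a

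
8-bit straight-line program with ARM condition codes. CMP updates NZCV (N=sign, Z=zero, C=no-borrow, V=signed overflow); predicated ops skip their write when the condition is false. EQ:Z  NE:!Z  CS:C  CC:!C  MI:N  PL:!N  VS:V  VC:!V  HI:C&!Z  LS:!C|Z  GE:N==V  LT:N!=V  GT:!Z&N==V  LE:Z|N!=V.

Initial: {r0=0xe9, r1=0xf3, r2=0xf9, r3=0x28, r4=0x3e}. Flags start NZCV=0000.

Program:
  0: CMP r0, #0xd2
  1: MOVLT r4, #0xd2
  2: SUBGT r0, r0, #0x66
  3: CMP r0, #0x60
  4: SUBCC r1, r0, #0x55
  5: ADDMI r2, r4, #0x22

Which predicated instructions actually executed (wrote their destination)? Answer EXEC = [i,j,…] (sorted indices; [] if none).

EXEC = [2]

0: ✓ CMP  NZCV=0010
1: · MOVLT
2: ✓ SUBGT  r0←0x83
3: ✓ CMP  NZCV=0011
4: · SUBCC
5: · ADDMI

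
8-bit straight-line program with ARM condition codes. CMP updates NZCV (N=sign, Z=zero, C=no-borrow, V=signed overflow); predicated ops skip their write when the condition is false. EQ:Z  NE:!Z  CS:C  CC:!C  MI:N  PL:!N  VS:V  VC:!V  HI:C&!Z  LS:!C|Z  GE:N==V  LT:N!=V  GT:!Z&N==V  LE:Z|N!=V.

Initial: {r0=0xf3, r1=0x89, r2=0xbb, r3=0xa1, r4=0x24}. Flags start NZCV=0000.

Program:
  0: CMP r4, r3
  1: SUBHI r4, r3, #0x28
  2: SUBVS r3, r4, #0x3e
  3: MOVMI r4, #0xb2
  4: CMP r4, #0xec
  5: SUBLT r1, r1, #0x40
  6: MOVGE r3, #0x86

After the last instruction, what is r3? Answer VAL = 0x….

VAL = 0xe6

[0] flags=1001 → (cmp)
[1] flags=1001 HI?F → skip
[2] flags=1001 VS?T → r3=0xe6
[3] flags=1001 MI?T → r4=0xb2
[4] flags=1000 → (cmp)
[5] flags=1000 LT?T → r1=0x49
[6] flags=1000 GE?F → skip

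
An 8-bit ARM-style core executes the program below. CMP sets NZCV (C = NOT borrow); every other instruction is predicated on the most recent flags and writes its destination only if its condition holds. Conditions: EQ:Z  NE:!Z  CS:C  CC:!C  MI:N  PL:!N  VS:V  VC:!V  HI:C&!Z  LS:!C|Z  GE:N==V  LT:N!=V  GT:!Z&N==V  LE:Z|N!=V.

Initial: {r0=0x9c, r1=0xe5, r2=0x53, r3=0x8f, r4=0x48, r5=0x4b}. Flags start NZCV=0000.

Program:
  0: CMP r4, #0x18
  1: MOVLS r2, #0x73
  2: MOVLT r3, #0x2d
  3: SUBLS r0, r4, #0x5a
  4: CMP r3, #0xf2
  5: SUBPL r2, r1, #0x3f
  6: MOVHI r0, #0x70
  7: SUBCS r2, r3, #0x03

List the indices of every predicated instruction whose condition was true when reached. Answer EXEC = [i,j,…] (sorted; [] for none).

EXEC = []

[0] flags=0010 → (cmp)
[1] flags=0010 LS?F → skip
[2] flags=0010 LT?F → skip
[3] flags=0010 LS?F → skip
[4] flags=1000 → (cmp)
[5] flags=1000 PL?F → skip
[6] flags=1000 HI?F → skip
[7] flags=1000 CS?F → skip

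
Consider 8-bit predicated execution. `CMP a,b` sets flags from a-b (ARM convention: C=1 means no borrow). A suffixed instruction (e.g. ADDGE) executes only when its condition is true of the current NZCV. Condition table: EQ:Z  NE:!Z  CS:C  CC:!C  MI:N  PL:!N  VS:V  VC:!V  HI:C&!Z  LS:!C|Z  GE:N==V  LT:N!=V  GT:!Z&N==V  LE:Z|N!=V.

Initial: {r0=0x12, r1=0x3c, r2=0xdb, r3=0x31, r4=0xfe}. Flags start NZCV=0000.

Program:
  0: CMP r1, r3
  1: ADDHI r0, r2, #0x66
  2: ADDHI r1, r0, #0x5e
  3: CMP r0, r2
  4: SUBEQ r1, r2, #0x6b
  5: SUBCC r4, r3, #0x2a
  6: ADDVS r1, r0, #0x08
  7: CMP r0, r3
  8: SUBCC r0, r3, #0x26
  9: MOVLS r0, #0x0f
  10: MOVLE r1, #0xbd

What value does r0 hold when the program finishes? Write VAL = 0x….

VAL = 0x41

[0] flags=0010 → (cmp)
[1] flags=0010 HI?T → r0=0x41
[2] flags=0010 HI?T → r1=0x9f
[3] flags=0000 → (cmp)
[4] flags=0000 EQ?F → skip
[5] flags=0000 CC?T → r4=0x07
[6] flags=0000 VS?F → skip
[7] flags=0010 → (cmp)
[8] flags=0010 CC?F → skip
[9] flags=0010 LS?F → skip
[10] flags=0010 LE?F → skip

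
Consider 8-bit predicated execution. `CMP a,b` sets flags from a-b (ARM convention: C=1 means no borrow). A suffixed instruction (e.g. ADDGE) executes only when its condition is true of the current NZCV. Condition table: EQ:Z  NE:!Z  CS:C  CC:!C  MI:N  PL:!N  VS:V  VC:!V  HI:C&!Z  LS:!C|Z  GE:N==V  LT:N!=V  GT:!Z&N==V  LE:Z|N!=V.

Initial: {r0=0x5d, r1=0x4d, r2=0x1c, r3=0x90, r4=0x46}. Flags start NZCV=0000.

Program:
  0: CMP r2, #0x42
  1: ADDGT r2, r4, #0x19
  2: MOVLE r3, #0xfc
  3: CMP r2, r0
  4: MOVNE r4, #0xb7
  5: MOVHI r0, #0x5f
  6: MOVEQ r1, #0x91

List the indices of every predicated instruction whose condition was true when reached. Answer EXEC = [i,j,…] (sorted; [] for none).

0: ✓ CMP  NZCV=1000
1: · ADDGT
2: ✓ MOVLE  r3←0xfc
3: ✓ CMP  NZCV=1000
4: ✓ MOVNE  r4←0xb7
5: · MOVHI
6: · MOVEQ

EXEC = [2,4]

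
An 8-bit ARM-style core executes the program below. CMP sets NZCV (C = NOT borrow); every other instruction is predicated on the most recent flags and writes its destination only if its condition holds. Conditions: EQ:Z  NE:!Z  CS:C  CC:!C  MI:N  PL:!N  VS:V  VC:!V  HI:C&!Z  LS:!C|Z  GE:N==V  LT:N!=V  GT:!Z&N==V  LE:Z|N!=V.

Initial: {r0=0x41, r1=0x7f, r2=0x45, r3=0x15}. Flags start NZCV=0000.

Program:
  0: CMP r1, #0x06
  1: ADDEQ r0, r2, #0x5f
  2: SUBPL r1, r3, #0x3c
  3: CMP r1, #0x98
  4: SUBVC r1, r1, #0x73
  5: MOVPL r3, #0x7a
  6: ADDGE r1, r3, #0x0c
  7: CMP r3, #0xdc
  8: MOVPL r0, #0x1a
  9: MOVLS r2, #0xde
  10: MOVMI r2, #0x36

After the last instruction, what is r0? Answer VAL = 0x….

0: ✓ CMP  NZCV=0010
1: · ADDEQ
2: ✓ SUBPL  r1←0xd9
3: ✓ CMP  NZCV=0010
4: ✓ SUBVC  r1←0x66
5: ✓ MOVPL  r3←0x7a
6: ✓ ADDGE  r1←0x86
7: ✓ CMP  NZCV=1001
8: · MOVPL
9: ✓ MOVLS  r2←0xde
10: ✓ MOVMI  r2←0x36

VAL = 0x41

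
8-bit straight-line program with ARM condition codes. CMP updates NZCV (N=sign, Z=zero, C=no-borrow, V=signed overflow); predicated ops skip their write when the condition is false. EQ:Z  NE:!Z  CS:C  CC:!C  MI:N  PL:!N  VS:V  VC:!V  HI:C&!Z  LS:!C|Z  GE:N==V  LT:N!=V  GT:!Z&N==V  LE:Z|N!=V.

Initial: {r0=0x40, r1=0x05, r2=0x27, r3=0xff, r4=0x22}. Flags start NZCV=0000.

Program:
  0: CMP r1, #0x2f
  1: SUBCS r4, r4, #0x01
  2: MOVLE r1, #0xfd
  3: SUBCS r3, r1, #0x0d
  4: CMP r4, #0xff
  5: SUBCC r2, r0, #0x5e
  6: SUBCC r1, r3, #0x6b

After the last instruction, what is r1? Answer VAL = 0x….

VAL = 0x94

[0] flags=1000 → (cmp)
[1] flags=1000 CS?F → skip
[2] flags=1000 LE?T → r1=0xfd
[3] flags=1000 CS?F → skip
[4] flags=0000 → (cmp)
[5] flags=0000 CC?T → r2=0xe2
[6] flags=0000 CC?T → r1=0x94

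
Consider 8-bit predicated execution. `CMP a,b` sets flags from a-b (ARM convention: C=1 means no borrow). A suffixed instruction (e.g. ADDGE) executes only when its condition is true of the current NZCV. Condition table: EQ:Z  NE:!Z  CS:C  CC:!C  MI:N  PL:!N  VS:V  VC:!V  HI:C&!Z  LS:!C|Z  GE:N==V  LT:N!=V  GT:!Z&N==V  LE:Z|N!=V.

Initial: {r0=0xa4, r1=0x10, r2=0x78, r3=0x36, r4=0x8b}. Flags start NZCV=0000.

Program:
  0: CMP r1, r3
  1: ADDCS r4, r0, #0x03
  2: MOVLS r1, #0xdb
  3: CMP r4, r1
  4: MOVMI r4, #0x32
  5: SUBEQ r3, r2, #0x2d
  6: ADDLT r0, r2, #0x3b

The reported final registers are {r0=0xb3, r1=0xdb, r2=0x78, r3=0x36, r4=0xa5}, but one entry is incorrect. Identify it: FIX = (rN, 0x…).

0: ✓ CMP  NZCV=1000
1: · ADDCS
2: ✓ MOVLS  r1←0xdb
3: ✓ CMP  NZCV=1000
4: ✓ MOVMI  r4←0x32
5: · SUBEQ
6: ✓ ADDLT  r0←0xb3

FIX = (r4, 0x32)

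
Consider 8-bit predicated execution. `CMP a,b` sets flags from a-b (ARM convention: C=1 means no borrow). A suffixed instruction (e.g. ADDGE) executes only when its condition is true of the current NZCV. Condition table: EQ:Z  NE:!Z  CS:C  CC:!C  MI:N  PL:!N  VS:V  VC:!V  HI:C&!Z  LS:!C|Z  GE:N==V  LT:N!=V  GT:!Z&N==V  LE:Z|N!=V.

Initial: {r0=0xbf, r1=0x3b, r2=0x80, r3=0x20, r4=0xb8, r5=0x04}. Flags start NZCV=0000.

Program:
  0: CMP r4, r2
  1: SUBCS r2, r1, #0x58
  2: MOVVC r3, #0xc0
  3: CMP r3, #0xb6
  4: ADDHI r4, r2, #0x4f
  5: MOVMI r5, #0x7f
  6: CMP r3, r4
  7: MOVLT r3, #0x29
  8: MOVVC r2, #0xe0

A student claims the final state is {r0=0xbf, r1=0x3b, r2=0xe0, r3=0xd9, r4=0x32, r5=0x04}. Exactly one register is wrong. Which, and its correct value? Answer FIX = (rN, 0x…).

FIX = (r3, 0x29)

0: ✓ CMP  NZCV=0010
1: ✓ SUBCS  r2←0xe3
2: ✓ MOVVC  r3←0xc0
3: ✓ CMP  NZCV=0010
4: ✓ ADDHI  r4←0x32
5: · MOVMI
6: ✓ CMP  NZCV=1010
7: ✓ MOVLT  r3←0x29
8: ✓ MOVVC  r2←0xe0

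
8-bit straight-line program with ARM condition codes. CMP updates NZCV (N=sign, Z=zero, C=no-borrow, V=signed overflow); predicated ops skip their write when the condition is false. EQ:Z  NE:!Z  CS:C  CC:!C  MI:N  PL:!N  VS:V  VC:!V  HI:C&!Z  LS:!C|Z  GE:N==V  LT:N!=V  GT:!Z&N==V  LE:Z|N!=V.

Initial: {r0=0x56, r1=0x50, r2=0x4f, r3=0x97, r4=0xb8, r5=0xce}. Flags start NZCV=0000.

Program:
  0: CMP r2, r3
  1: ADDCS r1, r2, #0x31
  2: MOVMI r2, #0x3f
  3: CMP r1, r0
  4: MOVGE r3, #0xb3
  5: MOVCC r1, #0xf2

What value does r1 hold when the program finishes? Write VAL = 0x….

VAL = 0xf2

0: ✓ CMP  NZCV=1001
1: · ADDCS
2: ✓ MOVMI  r2←0x3f
3: ✓ CMP  NZCV=1000
4: · MOVGE
5: ✓ MOVCC  r1←0xf2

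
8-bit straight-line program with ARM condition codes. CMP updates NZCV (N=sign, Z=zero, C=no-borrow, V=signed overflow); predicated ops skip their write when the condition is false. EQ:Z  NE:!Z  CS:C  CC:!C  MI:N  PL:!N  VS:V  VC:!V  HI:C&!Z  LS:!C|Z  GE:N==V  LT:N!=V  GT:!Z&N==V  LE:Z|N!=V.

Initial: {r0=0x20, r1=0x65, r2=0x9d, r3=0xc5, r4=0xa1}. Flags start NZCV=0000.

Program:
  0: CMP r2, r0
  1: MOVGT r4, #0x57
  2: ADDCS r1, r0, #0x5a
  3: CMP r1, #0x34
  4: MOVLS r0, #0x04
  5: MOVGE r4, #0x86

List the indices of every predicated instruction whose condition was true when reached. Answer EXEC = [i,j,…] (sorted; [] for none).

[0] flags=0011 → (cmp)
[1] flags=0011 GT?F → skip
[2] flags=0011 CS?T → r1=0x7a
[3] flags=0010 → (cmp)
[4] flags=0010 LS?F → skip
[5] flags=0010 GE?T → r4=0x86

EXEC = [2,5]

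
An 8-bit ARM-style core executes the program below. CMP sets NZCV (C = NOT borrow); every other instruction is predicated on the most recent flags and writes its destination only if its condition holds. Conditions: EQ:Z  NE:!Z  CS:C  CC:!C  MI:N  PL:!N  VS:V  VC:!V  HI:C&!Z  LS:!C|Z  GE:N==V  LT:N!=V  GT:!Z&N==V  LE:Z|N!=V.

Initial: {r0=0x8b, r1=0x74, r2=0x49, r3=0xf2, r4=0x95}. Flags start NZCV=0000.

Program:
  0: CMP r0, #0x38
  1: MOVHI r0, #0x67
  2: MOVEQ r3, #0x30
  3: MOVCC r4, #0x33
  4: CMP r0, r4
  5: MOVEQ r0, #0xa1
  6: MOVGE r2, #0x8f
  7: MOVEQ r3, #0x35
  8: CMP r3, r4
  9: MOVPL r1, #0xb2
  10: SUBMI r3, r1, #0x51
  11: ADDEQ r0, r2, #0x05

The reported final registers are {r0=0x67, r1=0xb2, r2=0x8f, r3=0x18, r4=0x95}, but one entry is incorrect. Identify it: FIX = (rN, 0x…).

0: ✓ CMP  NZCV=0011
1: ✓ MOVHI  r0←0x67
2: · MOVEQ
3: · MOVCC
4: ✓ CMP  NZCV=1001
5: · MOVEQ
6: ✓ MOVGE  r2←0x8f
7: · MOVEQ
8: ✓ CMP  NZCV=0010
9: ✓ MOVPL  r1←0xb2
10: · SUBMI
11: · ADDEQ

FIX = (r3, 0xf2)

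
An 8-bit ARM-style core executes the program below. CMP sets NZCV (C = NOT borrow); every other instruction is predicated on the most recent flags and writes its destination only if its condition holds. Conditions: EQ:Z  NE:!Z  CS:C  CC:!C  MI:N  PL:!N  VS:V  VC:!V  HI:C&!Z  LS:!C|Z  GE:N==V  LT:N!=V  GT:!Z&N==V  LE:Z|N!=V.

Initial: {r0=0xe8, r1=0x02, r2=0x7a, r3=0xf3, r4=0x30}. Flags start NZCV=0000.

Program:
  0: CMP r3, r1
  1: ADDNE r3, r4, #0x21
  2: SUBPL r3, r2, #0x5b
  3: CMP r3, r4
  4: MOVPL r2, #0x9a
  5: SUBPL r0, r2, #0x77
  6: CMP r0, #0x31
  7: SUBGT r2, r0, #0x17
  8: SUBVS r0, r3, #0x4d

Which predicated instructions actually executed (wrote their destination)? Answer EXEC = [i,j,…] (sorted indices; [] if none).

EXEC = [1,4,5]

[0] flags=1010 → (cmp)
[1] flags=1010 NE?T → r3=0x51
[2] flags=1010 PL?F → skip
[3] flags=0010 → (cmp)
[4] flags=0010 PL?T → r2=0x9a
[5] flags=0010 PL?T → r0=0x23
[6] flags=1000 → (cmp)
[7] flags=1000 GT?F → skip
[8] flags=1000 VS?F → skip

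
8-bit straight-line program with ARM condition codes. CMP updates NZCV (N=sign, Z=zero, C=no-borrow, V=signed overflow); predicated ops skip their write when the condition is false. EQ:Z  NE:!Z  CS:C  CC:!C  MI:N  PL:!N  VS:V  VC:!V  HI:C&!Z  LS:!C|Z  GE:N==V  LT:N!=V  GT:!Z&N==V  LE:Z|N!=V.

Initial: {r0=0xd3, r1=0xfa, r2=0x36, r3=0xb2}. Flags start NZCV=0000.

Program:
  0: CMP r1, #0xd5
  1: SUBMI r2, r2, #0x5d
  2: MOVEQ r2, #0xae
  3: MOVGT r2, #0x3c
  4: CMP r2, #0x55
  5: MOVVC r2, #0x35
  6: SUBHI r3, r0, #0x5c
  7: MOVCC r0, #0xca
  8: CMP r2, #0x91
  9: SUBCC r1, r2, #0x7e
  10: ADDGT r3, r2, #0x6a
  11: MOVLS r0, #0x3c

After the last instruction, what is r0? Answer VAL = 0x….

VAL = 0x3c

[0] flags=0010 → (cmp)
[1] flags=0010 MI?F → skip
[2] flags=0010 EQ?F → skip
[3] flags=0010 GT?T → r2=0x3c
[4] flags=1000 → (cmp)
[5] flags=1000 VC?T → r2=0x35
[6] flags=1000 HI?F → skip
[7] flags=1000 CC?T → r0=0xca
[8] flags=1001 → (cmp)
[9] flags=1001 CC?T → r1=0xb7
[10] flags=1001 GT?T → r3=0x9f
[11] flags=1001 LS?T → r0=0x3c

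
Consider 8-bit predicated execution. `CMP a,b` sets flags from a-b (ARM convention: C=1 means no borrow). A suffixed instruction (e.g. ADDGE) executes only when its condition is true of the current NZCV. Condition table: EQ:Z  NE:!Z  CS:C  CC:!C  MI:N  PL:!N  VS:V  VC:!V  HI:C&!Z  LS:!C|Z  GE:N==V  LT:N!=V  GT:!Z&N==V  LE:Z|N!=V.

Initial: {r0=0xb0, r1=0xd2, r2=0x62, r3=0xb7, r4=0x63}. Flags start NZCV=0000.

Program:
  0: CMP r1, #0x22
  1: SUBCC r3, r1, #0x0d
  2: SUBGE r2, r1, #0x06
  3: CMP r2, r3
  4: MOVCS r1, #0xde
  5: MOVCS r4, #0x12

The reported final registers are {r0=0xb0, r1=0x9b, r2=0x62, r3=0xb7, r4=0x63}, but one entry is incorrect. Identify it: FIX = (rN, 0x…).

FIX = (r1, 0xd2)

0: ✓ CMP  NZCV=1010
1: · SUBCC
2: · SUBGE
3: ✓ CMP  NZCV=1001
4: · MOVCS
5: · MOVCS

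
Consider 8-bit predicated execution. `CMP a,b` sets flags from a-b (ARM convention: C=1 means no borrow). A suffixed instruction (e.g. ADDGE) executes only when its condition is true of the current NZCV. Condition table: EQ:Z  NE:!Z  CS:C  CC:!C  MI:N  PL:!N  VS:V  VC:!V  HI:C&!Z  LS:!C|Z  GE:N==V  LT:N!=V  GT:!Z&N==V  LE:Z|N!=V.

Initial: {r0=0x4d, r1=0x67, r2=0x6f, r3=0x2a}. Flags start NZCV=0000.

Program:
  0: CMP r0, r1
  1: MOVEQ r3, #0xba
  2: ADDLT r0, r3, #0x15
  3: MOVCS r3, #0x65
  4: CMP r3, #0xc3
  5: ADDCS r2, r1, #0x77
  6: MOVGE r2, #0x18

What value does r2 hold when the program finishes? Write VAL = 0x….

[0] flags=1000 → (cmp)
[1] flags=1000 EQ?F → skip
[2] flags=1000 LT?T → r0=0x3f
[3] flags=1000 CS?F → skip
[4] flags=0000 → (cmp)
[5] flags=0000 CS?F → skip
[6] flags=0000 GE?T → r2=0x18

VAL = 0x18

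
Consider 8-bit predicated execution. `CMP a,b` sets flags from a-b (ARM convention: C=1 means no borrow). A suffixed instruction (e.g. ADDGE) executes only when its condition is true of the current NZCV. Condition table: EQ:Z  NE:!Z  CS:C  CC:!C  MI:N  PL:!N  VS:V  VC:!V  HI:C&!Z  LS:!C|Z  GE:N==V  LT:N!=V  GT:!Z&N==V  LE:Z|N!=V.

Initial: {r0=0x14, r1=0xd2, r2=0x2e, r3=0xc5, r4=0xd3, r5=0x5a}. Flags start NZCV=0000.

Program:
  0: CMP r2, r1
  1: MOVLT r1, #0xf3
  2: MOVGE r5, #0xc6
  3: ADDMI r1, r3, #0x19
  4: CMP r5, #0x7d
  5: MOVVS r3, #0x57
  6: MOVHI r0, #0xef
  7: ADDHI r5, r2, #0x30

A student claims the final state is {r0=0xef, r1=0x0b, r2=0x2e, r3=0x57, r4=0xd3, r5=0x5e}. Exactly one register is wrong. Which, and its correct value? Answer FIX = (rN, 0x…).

FIX = (r1, 0xd2)

[0] flags=0000 → (cmp)
[1] flags=0000 LT?F → skip
[2] flags=0000 GE?T → r5=0xc6
[3] flags=0000 MI?F → skip
[4] flags=0011 → (cmp)
[5] flags=0011 VS?T → r3=0x57
[6] flags=0011 HI?T → r0=0xef
[7] flags=0011 HI?T → r5=0x5e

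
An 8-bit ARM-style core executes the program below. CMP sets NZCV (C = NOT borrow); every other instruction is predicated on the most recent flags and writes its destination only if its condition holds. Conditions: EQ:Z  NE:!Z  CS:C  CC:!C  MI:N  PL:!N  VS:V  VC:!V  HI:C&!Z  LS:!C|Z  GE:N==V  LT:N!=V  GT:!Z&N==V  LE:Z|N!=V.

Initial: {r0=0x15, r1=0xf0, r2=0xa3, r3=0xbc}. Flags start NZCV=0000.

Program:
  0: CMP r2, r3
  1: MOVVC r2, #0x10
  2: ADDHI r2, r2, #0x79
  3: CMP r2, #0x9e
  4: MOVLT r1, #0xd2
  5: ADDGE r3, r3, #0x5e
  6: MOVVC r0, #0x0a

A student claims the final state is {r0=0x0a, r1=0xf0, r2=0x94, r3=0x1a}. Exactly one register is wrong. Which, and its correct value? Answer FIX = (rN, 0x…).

0: ✓ CMP  NZCV=1000
1: ✓ MOVVC  r2←0x10
2: · ADDHI
3: ✓ CMP  NZCV=0000
4: · MOVLT
5: ✓ ADDGE  r3←0x1a
6: ✓ MOVVC  r0←0x0a

FIX = (r2, 0x10)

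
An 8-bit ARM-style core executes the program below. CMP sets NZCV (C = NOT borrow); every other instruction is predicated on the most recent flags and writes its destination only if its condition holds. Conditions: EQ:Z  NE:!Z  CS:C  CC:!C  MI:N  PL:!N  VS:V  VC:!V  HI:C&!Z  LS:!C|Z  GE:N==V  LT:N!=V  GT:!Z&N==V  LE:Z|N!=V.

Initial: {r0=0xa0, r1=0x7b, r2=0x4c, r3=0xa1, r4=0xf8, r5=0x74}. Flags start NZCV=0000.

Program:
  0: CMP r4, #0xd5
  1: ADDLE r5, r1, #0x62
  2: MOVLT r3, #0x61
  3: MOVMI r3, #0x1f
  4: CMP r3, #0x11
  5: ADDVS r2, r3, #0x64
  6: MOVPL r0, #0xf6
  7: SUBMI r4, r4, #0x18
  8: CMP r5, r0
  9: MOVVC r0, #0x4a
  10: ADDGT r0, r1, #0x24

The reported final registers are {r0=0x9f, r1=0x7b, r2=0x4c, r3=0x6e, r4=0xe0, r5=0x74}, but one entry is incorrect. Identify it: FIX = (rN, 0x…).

FIX = (r3, 0xa1)

[0] flags=0010 → (cmp)
[1] flags=0010 LE?F → skip
[2] flags=0010 LT?F → skip
[3] flags=0010 MI?F → skip
[4] flags=1010 → (cmp)
[5] flags=1010 VS?F → skip
[6] flags=1010 PL?F → skip
[7] flags=1010 MI?T → r4=0xe0
[8] flags=1001 → (cmp)
[9] flags=1001 VC?F → skip
[10] flags=1001 GT?T → r0=0x9f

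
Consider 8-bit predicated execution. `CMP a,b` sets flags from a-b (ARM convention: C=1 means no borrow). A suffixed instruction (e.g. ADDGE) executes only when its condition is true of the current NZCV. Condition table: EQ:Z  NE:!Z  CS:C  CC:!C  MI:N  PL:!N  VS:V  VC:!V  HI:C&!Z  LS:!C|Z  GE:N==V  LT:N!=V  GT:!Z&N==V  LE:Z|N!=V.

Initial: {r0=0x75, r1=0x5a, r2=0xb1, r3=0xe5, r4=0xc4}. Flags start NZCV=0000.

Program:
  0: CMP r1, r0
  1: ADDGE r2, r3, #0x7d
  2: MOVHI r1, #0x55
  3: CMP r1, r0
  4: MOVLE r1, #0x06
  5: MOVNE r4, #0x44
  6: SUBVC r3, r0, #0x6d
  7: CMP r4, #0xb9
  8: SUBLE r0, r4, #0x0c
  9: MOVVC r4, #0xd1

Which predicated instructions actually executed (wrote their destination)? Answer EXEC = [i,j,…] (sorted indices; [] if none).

0: ✓ CMP  NZCV=1000
1: · ADDGE
2: · MOVHI
3: ✓ CMP  NZCV=1000
4: ✓ MOVLE  r1←0x06
5: ✓ MOVNE  r4←0x44
6: ✓ SUBVC  r3←0x08
7: ✓ CMP  NZCV=1001
8: · SUBLE
9: · MOVVC

EXEC = [4,5,6]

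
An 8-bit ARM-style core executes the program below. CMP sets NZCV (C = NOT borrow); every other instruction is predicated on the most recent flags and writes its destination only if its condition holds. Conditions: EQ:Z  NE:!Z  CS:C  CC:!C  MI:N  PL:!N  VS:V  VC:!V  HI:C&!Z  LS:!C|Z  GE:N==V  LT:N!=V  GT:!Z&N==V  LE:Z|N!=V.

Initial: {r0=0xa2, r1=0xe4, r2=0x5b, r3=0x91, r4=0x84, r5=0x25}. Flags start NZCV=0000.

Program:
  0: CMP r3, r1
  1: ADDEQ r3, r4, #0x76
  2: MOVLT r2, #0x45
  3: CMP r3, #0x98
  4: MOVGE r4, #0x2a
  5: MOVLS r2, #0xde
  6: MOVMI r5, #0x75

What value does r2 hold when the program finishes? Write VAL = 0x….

[0] flags=1000 → (cmp)
[1] flags=1000 EQ?F → skip
[2] flags=1000 LT?T → r2=0x45
[3] flags=1000 → (cmp)
[4] flags=1000 GE?F → skip
[5] flags=1000 LS?T → r2=0xde
[6] flags=1000 MI?T → r5=0x75

VAL = 0xde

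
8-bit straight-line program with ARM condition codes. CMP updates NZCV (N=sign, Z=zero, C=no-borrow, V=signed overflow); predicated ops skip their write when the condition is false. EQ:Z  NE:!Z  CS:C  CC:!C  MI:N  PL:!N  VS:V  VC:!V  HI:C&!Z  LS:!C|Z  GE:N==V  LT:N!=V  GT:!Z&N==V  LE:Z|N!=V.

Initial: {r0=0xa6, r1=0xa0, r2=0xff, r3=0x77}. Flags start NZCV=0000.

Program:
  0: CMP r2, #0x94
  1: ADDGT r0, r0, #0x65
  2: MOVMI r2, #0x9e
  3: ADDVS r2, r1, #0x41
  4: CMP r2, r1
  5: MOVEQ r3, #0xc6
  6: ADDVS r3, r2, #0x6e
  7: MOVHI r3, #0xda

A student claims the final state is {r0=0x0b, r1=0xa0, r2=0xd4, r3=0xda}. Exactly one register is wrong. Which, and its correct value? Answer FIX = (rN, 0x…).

FIX = (r2, 0xff)

0: ✓ CMP  NZCV=0010
1: ✓ ADDGT  r0←0x0b
2: · MOVMI
3: · ADDVS
4: ✓ CMP  NZCV=0010
5: · MOVEQ
6: · ADDVS
7: ✓ MOVHI  r3←0xda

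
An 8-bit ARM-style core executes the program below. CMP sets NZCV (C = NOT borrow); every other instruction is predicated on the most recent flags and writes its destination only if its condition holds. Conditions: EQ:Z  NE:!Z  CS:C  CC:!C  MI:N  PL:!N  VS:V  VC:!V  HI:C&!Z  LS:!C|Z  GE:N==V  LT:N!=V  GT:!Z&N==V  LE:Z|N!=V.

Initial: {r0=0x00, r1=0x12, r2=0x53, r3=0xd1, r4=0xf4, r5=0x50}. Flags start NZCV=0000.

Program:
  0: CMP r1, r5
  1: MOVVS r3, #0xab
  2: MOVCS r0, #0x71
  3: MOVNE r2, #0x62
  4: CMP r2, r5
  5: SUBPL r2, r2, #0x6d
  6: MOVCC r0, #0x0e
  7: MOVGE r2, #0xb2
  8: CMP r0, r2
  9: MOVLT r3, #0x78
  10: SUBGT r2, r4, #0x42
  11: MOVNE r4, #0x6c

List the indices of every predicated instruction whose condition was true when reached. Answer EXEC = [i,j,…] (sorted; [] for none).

[0] flags=1000 → (cmp)
[1] flags=1000 VS?F → skip
[2] flags=1000 CS?F → skip
[3] flags=1000 NE?T → r2=0x62
[4] flags=0010 → (cmp)
[5] flags=0010 PL?T → r2=0xf5
[6] flags=0010 CC?F → skip
[7] flags=0010 GE?T → r2=0xb2
[8] flags=0000 → (cmp)
[9] flags=0000 LT?F → skip
[10] flags=0000 GT?T → r2=0xb2
[11] flags=0000 NE?T → r4=0x6c

EXEC = [3,5,7,10,11]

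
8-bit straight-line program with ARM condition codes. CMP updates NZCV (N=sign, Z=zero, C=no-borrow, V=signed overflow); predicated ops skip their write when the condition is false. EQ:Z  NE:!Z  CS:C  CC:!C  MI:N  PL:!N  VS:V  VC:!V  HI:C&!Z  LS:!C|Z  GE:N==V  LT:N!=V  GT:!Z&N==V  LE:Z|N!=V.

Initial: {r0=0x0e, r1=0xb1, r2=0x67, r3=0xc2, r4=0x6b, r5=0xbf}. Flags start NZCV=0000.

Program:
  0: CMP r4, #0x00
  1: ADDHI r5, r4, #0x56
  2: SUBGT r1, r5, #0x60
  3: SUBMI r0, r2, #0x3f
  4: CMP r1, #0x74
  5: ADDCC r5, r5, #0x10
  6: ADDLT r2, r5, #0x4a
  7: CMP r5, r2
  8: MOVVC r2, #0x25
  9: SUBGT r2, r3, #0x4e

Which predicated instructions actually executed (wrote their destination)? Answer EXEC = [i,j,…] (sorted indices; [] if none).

EXEC = [1,2,5,6,8]

[0] flags=0010 → (cmp)
[1] flags=0010 HI?T → r5=0xc1
[2] flags=0010 GT?T → r1=0x61
[3] flags=0010 MI?F → skip
[4] flags=1000 → (cmp)
[5] flags=1000 CC?T → r5=0xd1
[6] flags=1000 LT?T → r2=0x1b
[7] flags=1010 → (cmp)
[8] flags=1010 VC?T → r2=0x25
[9] flags=1010 GT?F → skip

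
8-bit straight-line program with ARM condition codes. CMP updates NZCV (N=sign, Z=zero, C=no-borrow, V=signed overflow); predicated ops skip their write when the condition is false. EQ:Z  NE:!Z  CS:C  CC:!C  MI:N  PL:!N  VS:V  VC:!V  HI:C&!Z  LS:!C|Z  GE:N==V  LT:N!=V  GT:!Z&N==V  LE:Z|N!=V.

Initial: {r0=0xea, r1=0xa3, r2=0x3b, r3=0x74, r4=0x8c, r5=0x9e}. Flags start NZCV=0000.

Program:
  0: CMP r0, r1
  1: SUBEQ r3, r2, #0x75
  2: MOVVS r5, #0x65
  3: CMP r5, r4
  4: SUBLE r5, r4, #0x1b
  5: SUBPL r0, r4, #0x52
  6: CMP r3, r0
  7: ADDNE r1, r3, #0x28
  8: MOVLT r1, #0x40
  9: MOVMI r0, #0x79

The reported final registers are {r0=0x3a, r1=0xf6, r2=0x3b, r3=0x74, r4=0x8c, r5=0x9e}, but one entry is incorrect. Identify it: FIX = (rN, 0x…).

FIX = (r1, 0x9c)

[0] flags=0010 → (cmp)
[1] flags=0010 EQ?F → skip
[2] flags=0010 VS?F → skip
[3] flags=0010 → (cmp)
[4] flags=0010 LE?F → skip
[5] flags=0010 PL?T → r0=0x3a
[6] flags=0010 → (cmp)
[7] flags=0010 NE?T → r1=0x9c
[8] flags=0010 LT?F → skip
[9] flags=0010 MI?F → skip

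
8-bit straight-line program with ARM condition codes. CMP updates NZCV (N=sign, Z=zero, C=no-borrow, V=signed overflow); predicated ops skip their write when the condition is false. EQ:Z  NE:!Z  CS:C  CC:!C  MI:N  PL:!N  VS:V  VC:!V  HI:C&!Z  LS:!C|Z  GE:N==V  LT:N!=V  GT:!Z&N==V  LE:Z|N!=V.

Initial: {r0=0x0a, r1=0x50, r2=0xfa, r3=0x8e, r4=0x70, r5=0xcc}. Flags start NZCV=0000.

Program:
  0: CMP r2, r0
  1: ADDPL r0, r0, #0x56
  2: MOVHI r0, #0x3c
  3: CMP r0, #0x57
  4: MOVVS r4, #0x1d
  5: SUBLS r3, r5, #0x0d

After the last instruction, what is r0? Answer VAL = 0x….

VAL = 0x3c

[0] flags=1010 → (cmp)
[1] flags=1010 PL?F → skip
[2] flags=1010 HI?T → r0=0x3c
[3] flags=1000 → (cmp)
[4] flags=1000 VS?F → skip
[5] flags=1000 LS?T → r3=0xbf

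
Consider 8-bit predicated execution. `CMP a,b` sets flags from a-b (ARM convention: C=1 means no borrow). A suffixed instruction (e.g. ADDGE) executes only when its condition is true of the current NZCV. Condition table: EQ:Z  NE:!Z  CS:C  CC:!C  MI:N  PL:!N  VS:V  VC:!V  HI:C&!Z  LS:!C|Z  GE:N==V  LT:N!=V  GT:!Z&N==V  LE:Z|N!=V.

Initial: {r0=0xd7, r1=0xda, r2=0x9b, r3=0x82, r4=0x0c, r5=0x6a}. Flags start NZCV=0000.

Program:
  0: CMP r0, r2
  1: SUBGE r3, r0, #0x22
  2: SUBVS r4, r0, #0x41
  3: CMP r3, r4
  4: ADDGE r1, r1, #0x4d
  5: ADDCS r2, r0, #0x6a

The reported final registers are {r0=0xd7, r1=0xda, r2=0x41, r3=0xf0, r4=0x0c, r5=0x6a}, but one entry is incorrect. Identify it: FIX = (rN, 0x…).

FIX = (r3, 0xb5)

0: ✓ CMP  NZCV=0010
1: ✓ SUBGE  r3←0xb5
2: · SUBVS
3: ✓ CMP  NZCV=1010
4: · ADDGE
5: ✓ ADDCS  r2←0x41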